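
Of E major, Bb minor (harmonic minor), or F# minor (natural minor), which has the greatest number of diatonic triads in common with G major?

Triads of G major: G (I), Am (ii), Bm (iii), C (IV), D (V), Em (vi), F#dim (vii°).
E major shares 0: none.
Bb minor (harmonic minor) shares 0: none.
F# minor (natural minor) shares 2: Bm, D.
The most common triads (2) are shared with F# minor.

F# minor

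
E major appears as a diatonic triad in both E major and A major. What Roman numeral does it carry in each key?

I in E major; V in A major

The scale of E major is E F# G# A B C# D#; E is degree 1, and the triad built there (E-G#-B) is major, so it is I.
The scale of A major is A B C# D E F# G#; E is degree 5, and the triad built there (E-G#-B) is major, so it is V.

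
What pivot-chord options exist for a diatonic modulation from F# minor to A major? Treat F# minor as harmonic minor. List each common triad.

F#m, G#dim, Bm, D

Triads in F# minor (harmonic minor): F#m (i), G#dim (ii°), Aaug (III+), Bm (iv), C# (V), D (VI), E#dim (vii°).
Triads in A major: A (I), Bm (ii), C#m (iii), D (IV), E (V), F#m (vi), G#dim (vii°).
Shared triads with their functions: F#m (i in F# minor, vi in A major); G#dim (ii° in F# minor, vii° in A major); Bm (iv in F# minor, ii in A major); D (VI in F# minor, IV in A major).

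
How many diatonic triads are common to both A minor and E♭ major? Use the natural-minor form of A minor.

Diatonic triads of A minor (natural minor): Am (i), Bdim (ii°), C (III), Dm (iv), Em (v), F (VI), G (VII).
Diatonic triads of E♭ major: E♭ (I), Fm (ii), Gm (iii), A♭ (IV), B♭ (V), Cm (vi), Ddim (vii°).
No triad has the same root and quality in both keys.

0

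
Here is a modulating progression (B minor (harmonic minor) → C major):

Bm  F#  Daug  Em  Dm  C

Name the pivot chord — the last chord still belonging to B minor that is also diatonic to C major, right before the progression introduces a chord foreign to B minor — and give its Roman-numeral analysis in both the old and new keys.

Chords diatonic to B minor: Bm, C#dim, Daug, Em, F#, G, A#dim.
Reading the progression, the first chord not in that set is Dm, so the modulation leaves B minor there.
The chord immediately before Dm is Em, which is diatonic to both keys: iv in B minor and iii in C major.

Em — iv in B minor, iii in C major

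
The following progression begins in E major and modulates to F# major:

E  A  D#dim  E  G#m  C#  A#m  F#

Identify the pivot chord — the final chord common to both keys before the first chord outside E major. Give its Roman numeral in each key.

G#m — iii in E major, ii in F# major

Chords diatonic to E major: E, F#m, G#m, A, B, C#m, D#dim.
Reading the progression, the first chord not in that set is C#, so the modulation leaves E major there.
The chord immediately before C# is G#m, which is diatonic to both keys: iii in E major and ii in F# major.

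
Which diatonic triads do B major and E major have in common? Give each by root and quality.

Triads in B major: B major (I), C# minor (ii), D# minor (iii), E major (IV), F# major (V), G# minor (vi), A# diminished (vii°).
Triads in E major: E major (I), F# minor (ii), G# minor (iii), A major (IV), B major (V), C# minor (vi), D# diminished (vii°).
Shared triads with their functions: B major (I in B major, V in E major); C# minor (ii in B major, vi in E major); E major (IV in B major, I in E major); G# minor (vi in B major, iii in E major).

B, C#m, E, G#m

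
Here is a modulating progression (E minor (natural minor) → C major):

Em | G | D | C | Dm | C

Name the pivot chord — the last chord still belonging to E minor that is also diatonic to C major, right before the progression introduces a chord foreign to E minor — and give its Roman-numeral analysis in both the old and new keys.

Chords diatonic to E minor: Em, F#dim, G, Am, Bm, C, D.
Reading the progression, the first chord not in that set is Dm, so the modulation leaves E minor there.
The chord immediately before Dm is C, which is diatonic to both keys: VI in E minor and I in C major.

C — VI in E minor, I in C major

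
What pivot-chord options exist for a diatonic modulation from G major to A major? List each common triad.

Triads in G major: G (I), Am (ii), Bm (iii), C (IV), D (V), Em (vi), F#dim (vii°).
Triads in A major: A (I), Bm (ii), C#m (iii), D (IV), E (V), F#m (vi), G#dim (vii°).
Shared triads with their functions: Bm (iii in G major, ii in A major); D (V in G major, IV in A major).

Bm, D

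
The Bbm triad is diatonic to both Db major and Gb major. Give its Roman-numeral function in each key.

The scale of Db major is Db Eb F Gb Ab Bb C; Bb is degree 6, and the triad built there (Bb-Db-F) is minor, so it is vi.
The scale of Gb major is Gb Ab Bb Cb Db Eb F; Bb is degree 3, and the triad built there (Bb-Db-F) is minor, so it is iii.

vi in Db major; iii in Gb major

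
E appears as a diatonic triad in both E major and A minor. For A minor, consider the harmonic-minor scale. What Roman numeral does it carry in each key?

The scale of E major is E F# G# A B C# D#; E is degree 1, and the triad built there (E-G#-B) is major, so it is I.
The scale of A minor (harmonic minor) is A B C D E F G#; E is degree 5, and the triad built there (E-G#-B) is major, so it is V.

I in E major; V in A minor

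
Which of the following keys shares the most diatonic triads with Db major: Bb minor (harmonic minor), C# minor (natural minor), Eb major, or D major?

Bb minor

Triads of Db major: Db major (I), Eb minor (ii), F minor (iii), Gb major (IV), Ab major (V), Bb minor (vi), C diminished (vii°).
Bb minor (harmonic minor) shares 4: Ebm, Gb, Bbm, Cdim.
C# minor (natural minor) shares 0: none.
Eb major shares 2: Fm, Ab.
D major shares 0: none.
The most common triads (4) are shared with Bb minor.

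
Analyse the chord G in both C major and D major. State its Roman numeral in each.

The scale of C major is C D E F G A B; G is degree 5, and the triad built there (G-B-D) is major, so it is V.
The scale of D major is D E F# G A B C#; G is degree 4, and the triad built there (G-B-D) is major, so it is IV.

V in C major; IV in D major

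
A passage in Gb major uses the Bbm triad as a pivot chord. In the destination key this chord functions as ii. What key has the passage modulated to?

Ab major

The numeral ii denotes a minor triad on scale degree 2. With Bb on degree 2, the tonic of the new key is Ab.
Degree 2 carries a minor triad in major keys, so the destination is Ab major.
Check: the diatonic triads of Ab major are Ab (I), Bbm (ii), Cm (iii), Db (IV), Eb (V), Fm (vi), Gdim (vii°) — Bbm is indeed ii.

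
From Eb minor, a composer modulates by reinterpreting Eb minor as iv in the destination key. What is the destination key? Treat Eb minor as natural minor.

Bb minor

The numeral iv denotes a minor triad on scale degree 4. With Eb on degree 4, the tonic of the new key is Bb.
Degree 4 carries a minor triad in minor keys, so the destination is Bb minor.
Check: the diatonic triads of Bb minor (natural minor) are Bbm (i), Cdim (ii°), Db (III), Ebm (iv), Fm (v), Gb (VI), Ab (VII) — Eb minor is indeed iv.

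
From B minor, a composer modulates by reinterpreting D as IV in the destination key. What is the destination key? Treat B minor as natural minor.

The numeral IV denotes a major triad on scale degree 4. With D on degree 4, the tonic of the new key is A.
Degree 4 carries a major triad in major keys, so the destination is A major.
Check: the diatonic triads of A major are A (I), Bm (ii), C#m (iii), D (IV), E (V), F#m (vi), G#dim (vii°) — D is indeed IV.

A major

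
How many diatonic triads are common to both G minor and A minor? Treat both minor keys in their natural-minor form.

Diatonic triads of G minor (natural minor): G minor (i), A diminished (ii°), Bb major (III), C minor (iv), D minor (v), Eb major (VI), F major (VII).
Diatonic triads of A minor (natural minor): A minor (i), B diminished (ii°), C major (III), D minor (iv), E minor (v), F major (VI), G major (VII).
Matching root and quality in both lists: D minor, F major.
That gives 2 common triads.

2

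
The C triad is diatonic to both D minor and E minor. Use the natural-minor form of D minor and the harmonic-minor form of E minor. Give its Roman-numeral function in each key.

The scale of D minor (natural minor) is D E F G A Bb C; C is degree 7, and the triad built there (C-E-G) is major, so it is VII.
The scale of E minor (harmonic minor) is E F# G A B C D#; C is degree 6, and the triad built there (C-E-G) is major, so it is VI.

VII in D minor; VI in E minor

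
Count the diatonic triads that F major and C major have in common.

4

Diatonic triads of F major: F (I), Gm (ii), Am (iii), Bb (IV), C (V), Dm (vi), Edim (vii°).
Diatonic triads of C major: C (I), Dm (ii), Em (iii), F (IV), G (V), Am (vi), Bdim (vii°).
Matching root and quality in both lists: F, Am, C, Dm.
That gives 4 common triads.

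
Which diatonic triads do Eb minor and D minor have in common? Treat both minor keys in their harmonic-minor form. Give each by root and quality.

Triads in Eb minor (harmonic minor): Ebm (i), Fdim (ii°), Gbaug (III+), Abm (iv), Bb (V), Cb (VI), Ddim (vii°).
Triads in D minor (harmonic minor): Dm (i), Edim (ii°), Faug (III+), Gm (iv), A (V), Bb (VI), C#dim (vii°).
Shared triads with their functions: Bb (V in Eb minor, VI in D minor).

Bb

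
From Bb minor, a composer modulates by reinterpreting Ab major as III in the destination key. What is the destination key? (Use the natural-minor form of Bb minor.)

The numeral III denotes a major triad on scale degree 3. With Ab on degree 3, the tonic of the new key is F.
Degree 3 carries a major triad in natural-minor keys, so the destination is F minor.
Check: the diatonic triads of F minor (natural minor) are Fm (i), Gdim (ii°), Ab (III), Bbm (iv), Cm (v), Db (VI), Eb (VII) — Ab major is indeed III.

F minor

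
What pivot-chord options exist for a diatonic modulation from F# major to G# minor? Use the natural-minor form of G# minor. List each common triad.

Triads in F# major: F# major (I), G# minor (ii), A# minor (iii), B major (IV), C# major (V), D# minor (vi), E# diminished (vii°).
Triads in G# minor (natural minor): G# minor (i), A# diminished (ii°), B major (III), C# minor (iv), D# minor (v), E major (VI), F# major (VII).
Shared triads with their functions: F# major (I in F# major, VII in G# minor); G# minor (ii in F# major, i in G# minor); B major (IV in F# major, III in G# minor); D# minor (vi in F# major, v in G# minor).

F#, G#m, B, D#m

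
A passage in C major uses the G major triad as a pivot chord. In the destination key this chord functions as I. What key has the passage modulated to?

G major

The numeral I denotes a major triad on scale degree 1. With G on degree 1, the tonic of the new key is G.
Degree 1 carries a major triad in major keys, so the destination is G major.
Check: the diatonic triads of G major are G (I), Am (ii), Bm (iii), C (IV), D (V), Em (vi), F#dim (vii°) — G major is indeed I.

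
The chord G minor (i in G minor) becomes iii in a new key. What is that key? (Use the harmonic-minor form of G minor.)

Eb major

The numeral iii denotes a minor triad on scale degree 3. With G on degree 3, the tonic of the new key is Eb.
Degree 3 carries a minor triad in major keys, so the destination is Eb major.
Check: the diatonic triads of Eb major are Eb (I), Fm (ii), Gm (iii), Ab (IV), Bb (V), Cm (vi), Ddim (vii°) — G minor is indeed iii.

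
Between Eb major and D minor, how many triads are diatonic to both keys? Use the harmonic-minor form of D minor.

2

Diatonic triads of Eb major: Eb major (I), F minor (ii), G minor (iii), Ab major (IV), Bb major (V), C minor (vi), D diminished (vii°).
Diatonic triads of D minor (harmonic minor): D minor (i), E diminished (ii°), F augmented (III+), G minor (iv), A major (V), Bb major (VI), C# diminished (vii°).
Matching root and quality in both lists: G minor, Bb major.
That gives 2 common triads.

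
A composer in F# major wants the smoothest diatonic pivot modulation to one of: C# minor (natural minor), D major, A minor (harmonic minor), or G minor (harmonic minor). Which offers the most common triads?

Triads of F# major: F# (I), G#m (ii), A#m (iii), B (IV), C# (V), D#m (vi), E#dim (vii°).
C# minor (natural minor) shares 2: G#m, B.
D major shares 0: none.
A minor (harmonic minor) shares 0: none.
G minor (harmonic minor) shares 0: none.
The most common triads (2) are shared with C# minor.

C# minor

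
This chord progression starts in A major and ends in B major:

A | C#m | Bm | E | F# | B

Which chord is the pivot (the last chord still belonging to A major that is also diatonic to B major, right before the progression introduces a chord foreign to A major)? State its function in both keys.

Chords diatonic to A major: A, Bm, C#m, D, E, F#m, G#dim.
Reading the progression, the first chord not in that set is F#, so the modulation leaves A major there.
The chord immediately before F# is E, which is diatonic to both keys: V in A major and IV in B major.

E — V in A major, IV in B major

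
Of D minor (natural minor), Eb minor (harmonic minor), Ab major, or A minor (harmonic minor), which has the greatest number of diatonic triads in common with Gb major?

Triads of Gb major: Gb (I), Abm (ii), Bbm (iii), Cb (IV), Db (V), Ebm (vi), Fdim (vii°).
D minor (natural minor) shares 0: none.
Eb minor (harmonic minor) shares 4: Abm, Cb, Ebm, Fdim.
Ab major shares 2: Bbm, Db.
A minor (harmonic minor) shares 0: none.
The most common triads (4) are shared with Eb minor.

Eb minor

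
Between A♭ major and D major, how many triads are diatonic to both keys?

Diatonic triads of A♭ major: A♭ (I), B♭m (ii), Cm (iii), D♭ (IV), E♭ (V), Fm (vi), Gdim (vii°).
Diatonic triads of D major: D (I), Em (ii), F♯m (iii), G (IV), A (V), Bm (vi), C♯dim (vii°).
No triad has the same root and quality in both keys.

0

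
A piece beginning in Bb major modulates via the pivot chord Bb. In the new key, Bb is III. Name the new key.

G minor

The numeral III denotes a major triad on scale degree 3. With Bb on degree 3, the tonic of the new key is G.
Degree 3 carries a major triad in natural-minor keys, so the destination is G minor.
Check: the diatonic triads of G minor (natural minor) are Gm (i), Adim (ii°), Bb (III), Cm (iv), Dm (v), Eb (VI), F (VII) — Bb is indeed III.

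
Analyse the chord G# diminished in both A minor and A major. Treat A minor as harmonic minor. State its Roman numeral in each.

The scale of A minor (harmonic minor) is A B C D E F G#; G# is degree 7, and the triad built there (G#-B-D) is diminished, so it is vii°.
The scale of A major is A B C# D E F# G#; G# is degree 7, and the triad built there (G#-B-D) is diminished, so it is vii°.

vii° in A minor; vii° in A major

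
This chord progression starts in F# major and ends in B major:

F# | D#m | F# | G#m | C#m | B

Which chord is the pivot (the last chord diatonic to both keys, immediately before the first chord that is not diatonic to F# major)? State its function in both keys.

G#m — ii in F# major, vi in B major

Chords diatonic to F# major: F#, G#m, A#m, B, C#, D#m, E#dim.
Reading the progression, the first chord not in that set is C#m, so the modulation leaves F# major there.
The chord immediately before C#m is G#m, which is diatonic to both keys: ii in F# major and vi in B major.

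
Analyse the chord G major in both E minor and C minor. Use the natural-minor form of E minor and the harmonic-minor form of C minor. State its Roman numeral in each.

The scale of E minor (natural minor) is E F# G A B C D; G is degree 3, and the triad built there (G-B-D) is major, so it is III.
The scale of C minor (harmonic minor) is C D Eb F G Ab B; G is degree 5, and the triad built there (G-B-D) is major, so it is V.

III in E minor; V in C minor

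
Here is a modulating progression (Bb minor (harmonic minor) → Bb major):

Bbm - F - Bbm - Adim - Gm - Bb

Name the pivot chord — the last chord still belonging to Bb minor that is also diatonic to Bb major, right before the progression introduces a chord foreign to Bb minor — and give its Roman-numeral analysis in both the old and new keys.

Adim — vii° in Bb minor, vii° in Bb major

Chords diatonic to Bb minor: Bbm, Cdim, Dbaug, Ebm, F, Gb, Adim.
Reading the progression, the first chord not in that set is Gm, so the modulation leaves Bb minor there.
The chord immediately before Gm is Adim, which is diatonic to both keys: vii° in Bb minor and vii° in Bb major.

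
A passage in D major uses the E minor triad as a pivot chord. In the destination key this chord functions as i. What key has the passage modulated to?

E minor

The numeral i denotes a minor triad on scale degree 1. With E on degree 1, the tonic of the new key is E.
Degree 1 carries a minor triad in minor keys, so the destination is E minor.
Check: the diatonic triads of E minor (natural minor) are Em (i), F♯dim (ii°), G (III), Am (iv), Bm (v), C (VI), D (VII) — E minor is indeed i.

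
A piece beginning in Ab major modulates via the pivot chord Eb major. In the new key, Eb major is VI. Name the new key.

The numeral VI denotes a major triad on scale degree 6. With Eb on degree 6, the tonic of the new key is G.
Degree 6 carries a major triad in minor keys, so the destination is G minor.
Check: the diatonic triads of G minor (natural minor) are Gm (i), Adim (ii°), Bb (III), Cm (iv), Dm (v), Eb (VI), F (VII) — Eb major is indeed VI.

G minor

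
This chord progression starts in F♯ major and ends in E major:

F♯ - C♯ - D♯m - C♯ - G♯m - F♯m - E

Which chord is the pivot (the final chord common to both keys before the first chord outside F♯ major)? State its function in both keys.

Chords diatonic to F♯ major: F♯, G♯m, A♯m, B, C♯, D♯m, E♯dim.
Reading the progression, the first chord not in that set is F♯m, so the modulation leaves F♯ major there.
The chord immediately before F♯m is G♯m, which is diatonic to both keys: ii in F♯ major and iii in E major.

G♯m — ii in F♯ major, iii in E major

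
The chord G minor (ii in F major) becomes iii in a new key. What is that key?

The numeral iii denotes a minor triad on scale degree 3. With G on degree 3, the tonic of the new key is Eb.
Degree 3 carries a minor triad in major keys, so the destination is Eb major.
Check: the diatonic triads of Eb major are Eb (I), Fm (ii), Gm (iii), Ab (IV), Bb (V), Cm (vi), Ddim (vii°) — G minor is indeed iii.

Eb major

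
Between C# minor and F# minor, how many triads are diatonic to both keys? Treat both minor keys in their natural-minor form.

4

Diatonic triads of C# minor (natural minor): C# minor (i), D# diminished (ii°), E major (III), F# minor (iv), G# minor (v), A major (VI), B major (VII).
Diatonic triads of F# minor (natural minor): F# minor (i), G# diminished (ii°), A major (III), B minor (iv), C# minor (v), D major (VI), E major (VII).
Matching root and quality in both lists: C# minor, E major, F# minor, A major.
That gives 4 common triads.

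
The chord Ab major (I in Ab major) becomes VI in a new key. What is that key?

C minor

The numeral VI denotes a major triad on scale degree 6. With Ab on degree 6, the tonic of the new key is C.
Degree 6 carries a major triad in minor keys, so the destination is C minor.
Check: the diatonic triads of C minor (natural minor) are Cm (i), Ddim (ii°), Eb (III), Fm (iv), Gm (v), Ab (VI), Bb (VII) — Ab major is indeed VI.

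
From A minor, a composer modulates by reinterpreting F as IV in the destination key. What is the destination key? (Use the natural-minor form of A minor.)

C major

The numeral IV denotes a major triad on scale degree 4. With F on degree 4, the tonic of the new key is C.
Degree 4 carries a major triad in major keys, so the destination is C major.
Check: the diatonic triads of C major are C (I), Dm (ii), Em (iii), F (IV), G (V), Am (vi), Bdim (vii°) — F is indeed IV.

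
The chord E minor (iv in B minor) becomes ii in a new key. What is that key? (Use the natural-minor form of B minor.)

D major

The numeral ii denotes a minor triad on scale degree 2. With E on degree 2, the tonic of the new key is D.
Degree 2 carries a minor triad in major keys, so the destination is D major.
Check: the diatonic triads of D major are D (I), Em (ii), F#m (iii), G (IV), A (V), Bm (vi), C#dim (vii°) — E minor is indeed ii.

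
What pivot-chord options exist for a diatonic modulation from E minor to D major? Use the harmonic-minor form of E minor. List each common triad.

Em

Triads in E minor (harmonic minor): Em (i), F#dim (ii°), Gaug (III+), Am (iv), B (V), C (VI), D#dim (vii°).
Triads in D major: D (I), Em (ii), F#m (iii), G (IV), A (V), Bm (vi), C#dim (vii°).
Shared triads with their functions: Em (i in E minor, ii in D major).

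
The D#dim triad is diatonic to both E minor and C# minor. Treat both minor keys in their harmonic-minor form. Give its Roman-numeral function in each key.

The scale of E minor (harmonic minor) is E F# G A B C D#; D# is degree 7, and the triad built there (D#-F#-A) is diminished, so it is vii°.
The scale of C# minor (harmonic minor) is C# D# E F# G# A B#; D# is degree 2, and the triad built there (D#-F#-A) is diminished, so it is ii°.

vii° in E minor; ii° in C# minor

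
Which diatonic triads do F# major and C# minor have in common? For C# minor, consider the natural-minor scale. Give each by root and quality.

Triads in F# major: F# (I), G#m (ii), A#m (iii), B (IV), C# (V), D#m (vi), E#dim (vii°).
Triads in C# minor (natural minor): C#m (i), D#dim (ii°), E (III), F#m (iv), G#m (v), A (VI), B (VII).
Shared triads with their functions: G#m (ii in F# major, v in C# minor); B (IV in F# major, VII in C# minor).

G#m, B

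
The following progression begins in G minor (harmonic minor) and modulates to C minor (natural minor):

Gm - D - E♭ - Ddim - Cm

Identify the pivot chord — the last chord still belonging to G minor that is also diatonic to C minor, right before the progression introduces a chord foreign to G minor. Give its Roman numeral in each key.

Chords diatonic to G minor: Gm, Adim, B♭aug, Cm, D, E♭, F♯dim.
Reading the progression, the first chord not in that set is Ddim, so the modulation leaves G minor there.
The chord immediately before Ddim is E♭, which is diatonic to both keys: VI in G minor and III in C minor.

E♭ — VI in G minor, III in C minor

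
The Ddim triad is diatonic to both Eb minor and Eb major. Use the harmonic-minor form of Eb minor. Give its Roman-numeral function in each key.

The scale of Eb minor (harmonic minor) is Eb F Gb Ab Bb Cb D; D is degree 7, and the triad built there (D-F-Ab) is diminished, so it is vii°.
The scale of Eb major is Eb F G Ab Bb C D; D is degree 7, and the triad built there (D-F-Ab) is diminished, so it is vii°.

vii° in Eb minor; vii° in Eb major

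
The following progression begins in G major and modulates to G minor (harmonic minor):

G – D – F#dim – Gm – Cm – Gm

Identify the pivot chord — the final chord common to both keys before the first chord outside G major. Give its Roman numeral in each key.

F#dim — vii° in G major, vii° in G minor

Chords diatonic to G major: G, Am, Bm, C, D, Em, F#dim.
Reading the progression, the first chord not in that set is Gm, so the modulation leaves G major there.
The chord immediately before Gm is F#dim, which is diatonic to both keys: vii° in G major and vii° in G minor.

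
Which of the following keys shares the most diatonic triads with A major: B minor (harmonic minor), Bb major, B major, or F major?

Triads of A major: A (I), Bm (ii), C#m (iii), D (IV), E (V), F#m (vi), G#dim (vii°).
B minor (harmonic minor) shares 1: Bm.
Bb major shares 0: none.
B major shares 2: C#m, E.
F major shares 0: none.
The most common triads (2) are shared with B major.

B major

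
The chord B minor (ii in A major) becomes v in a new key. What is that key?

E minor

The numeral v denotes a minor triad on scale degree 5. With B on degree 5, the tonic of the new key is E.
Degree 5 carries a minor triad in natural-minor keys, so the destination is E minor.
Check: the diatonic triads of E minor (natural minor) are Em (i), F#dim (ii°), G (III), Am (iv), Bm (v), C (VI), D (VII) — B minor is indeed v.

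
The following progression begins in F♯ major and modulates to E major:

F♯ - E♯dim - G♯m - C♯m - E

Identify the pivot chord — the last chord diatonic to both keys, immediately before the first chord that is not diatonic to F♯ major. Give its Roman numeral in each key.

Chords diatonic to F♯ major: F♯, G♯m, A♯m, B, C♯, D♯m, E♯dim.
Reading the progression, the first chord not in that set is C♯m, so the modulation leaves F♯ major there.
The chord immediately before C♯m is G♯m, which is diatonic to both keys: ii in F♯ major and iii in E major.

G♯m — ii in F♯ major, iii in E major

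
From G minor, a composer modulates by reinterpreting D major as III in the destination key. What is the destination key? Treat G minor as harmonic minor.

The numeral III denotes a major triad on scale degree 3. With D on degree 3, the tonic of the new key is B.
Degree 3 carries a major triad in natural-minor keys, so the destination is B minor.
Check: the diatonic triads of B minor (natural minor) are Bm (i), C#dim (ii°), D (III), Em (iv), F#m (v), G (VI), A (VII) — D major is indeed III.

B minor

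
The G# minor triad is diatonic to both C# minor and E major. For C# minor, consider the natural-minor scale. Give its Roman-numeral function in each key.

The scale of C# minor (natural minor) is C# D# E F# G# A B; G# is degree 5, and the triad built there (G#-B-D#) is minor, so it is v.
The scale of E major is E F# G# A B C# D#; G# is degree 3, and the triad built there (G#-B-D#) is minor, so it is iii.

v in C# minor; iii in E major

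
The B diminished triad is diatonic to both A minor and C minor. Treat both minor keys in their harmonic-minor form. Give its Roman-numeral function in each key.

The scale of A minor (harmonic minor) is A B C D E F G♯; B is degree 2, and the triad built there (B-D-F) is diminished, so it is ii°.
The scale of C minor (harmonic minor) is C D E♭ F G A♭ B; B is degree 7, and the triad built there (B-D-F) is diminished, so it is vii°.

ii° in A minor; vii° in C minor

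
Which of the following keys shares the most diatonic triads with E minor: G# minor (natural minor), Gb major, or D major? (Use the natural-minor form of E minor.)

Triads of E minor (natural minor): Em (i), F#dim (ii°), G (III), Am (iv), Bm (v), C (VI), D (VII).
G# minor (natural minor) shares 0: none.
Gb major shares 0: none.
D major shares 4: Em, G, Bm, D.
The most common triads (4) are shared with D major.

D major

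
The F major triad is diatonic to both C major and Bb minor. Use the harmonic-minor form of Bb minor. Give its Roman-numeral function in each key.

The scale of C major is C D E F G A B; F is degree 4, and the triad built there (F-A-C) is major, so it is IV.
The scale of Bb minor (harmonic minor) is Bb C Db Eb F Gb A; F is degree 5, and the triad built there (F-A-C) is major, so it is V.

IV in C major; V in Bb minor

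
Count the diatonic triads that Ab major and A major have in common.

0

Diatonic triads of Ab major: Ab (I), Bbm (ii), Cm (iii), Db (IV), Eb (V), Fm (vi), Gdim (vii°).
Diatonic triads of A major: A (I), Bm (ii), C#m (iii), D (IV), E (V), F#m (vi), G#dim (vii°).
No triad has the same root and quality in both keys.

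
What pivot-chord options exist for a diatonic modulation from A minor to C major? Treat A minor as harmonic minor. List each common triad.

Triads in A minor (harmonic minor): A minor (i), B diminished (ii°), C augmented (III+), D minor (iv), E major (V), F major (VI), G# diminished (vii°).
Triads in C major: C major (I), D minor (ii), E minor (iii), F major (IV), G major (V), A minor (vi), B diminished (vii°).
Shared triads with their functions: A minor (i in A minor, vi in C major); B diminished (ii° in A minor, vii° in C major); D minor (iv in A minor, ii in C major); F major (VI in A minor, IV in C major).

Am, Bdim, Dm, F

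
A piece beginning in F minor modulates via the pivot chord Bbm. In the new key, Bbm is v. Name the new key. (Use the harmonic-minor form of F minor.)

The numeral v denotes a minor triad on scale degree 5. With Bb on degree 5, the tonic of the new key is Eb.
Degree 5 carries a minor triad in natural-minor keys, so the destination is Eb minor.
Check: the diatonic triads of Eb minor (natural minor) are Ebm (i), Fdim (ii°), Gb (III), Abm (iv), Bbm (v), Cb (VI), Db (VII) — Bbm is indeed v.

Eb minor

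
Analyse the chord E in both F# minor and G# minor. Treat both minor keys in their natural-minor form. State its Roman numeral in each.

VII in F# minor; VI in G# minor

The scale of F# minor (natural minor) is F# G# A B C# D E; E is degree 7, and the triad built there (E-G#-B) is major, so it is VII.
The scale of G# minor (natural minor) is G# A# B C# D# E F#; E is degree 6, and the triad built there (E-G#-B) is major, so it is VI.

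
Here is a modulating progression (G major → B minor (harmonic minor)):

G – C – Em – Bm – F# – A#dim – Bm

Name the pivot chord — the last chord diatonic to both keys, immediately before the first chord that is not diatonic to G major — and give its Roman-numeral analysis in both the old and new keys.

Chords diatonic to G major: G, Am, Bm, C, D, Em, F#dim.
Reading the progression, the first chord not in that set is F#, so the modulation leaves G major there.
The chord immediately before F# is Bm, which is diatonic to both keys: iii in G major and i in B minor.

Bm — iii in G major, i in B minor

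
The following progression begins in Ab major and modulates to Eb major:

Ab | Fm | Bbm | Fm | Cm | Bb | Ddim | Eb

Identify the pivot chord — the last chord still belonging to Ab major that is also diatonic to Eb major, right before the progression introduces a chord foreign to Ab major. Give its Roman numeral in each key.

Chords diatonic to Ab major: Ab, Bbm, Cm, Db, Eb, Fm, Gdim.
Reading the progression, the first chord not in that set is Bb, so the modulation leaves Ab major there.
The chord immediately before Bb is Cm, which is diatonic to both keys: iii in Ab major and vi in Eb major.

Cm — iii in Ab major, vi in Eb major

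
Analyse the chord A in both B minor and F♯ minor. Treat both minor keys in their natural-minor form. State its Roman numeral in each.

The scale of B minor (natural minor) is B C♯ D E F♯ G A; A is degree 7, and the triad built there (A-C♯-E) is major, so it is VII.
The scale of F♯ minor (natural minor) is F♯ G♯ A B C♯ D E; A is degree 3, and the triad built there (A-C♯-E) is major, so it is III.

VII in B minor; III in F♯ minor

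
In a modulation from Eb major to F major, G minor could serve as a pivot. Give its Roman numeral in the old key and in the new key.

iii in Eb major; ii in F major

The scale of Eb major is Eb F G Ab Bb C D; G is degree 3, and the triad built there (G-Bb-D) is minor, so it is iii.
The scale of F major is F G A Bb C D E; G is degree 2, and the triad built there (G-Bb-D) is minor, so it is ii.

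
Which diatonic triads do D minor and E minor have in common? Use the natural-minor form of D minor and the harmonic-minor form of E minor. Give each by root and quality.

Triads in D minor (natural minor): D minor (i), E diminished (ii°), F major (III), G minor (iv), A minor (v), Bb major (VI), C major (VII).
Triads in E minor (harmonic minor): E minor (i), F# diminished (ii°), G augmented (III+), A minor (iv), B major (V), C major (VI), D# diminished (vii°).
Shared triads with their functions: A minor (v in D minor, iv in E minor); C major (VII in D minor, VI in E minor).

Am, C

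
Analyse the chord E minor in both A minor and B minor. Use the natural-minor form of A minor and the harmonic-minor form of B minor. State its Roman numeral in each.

The scale of A minor (natural minor) is A B C D E F G; E is degree 5, and the triad built there (E-G-B) is minor, so it is v.
The scale of B minor (harmonic minor) is B C# D E F# G A#; E is degree 4, and the triad built there (E-G-B) is minor, so it is iv.

v in A minor; iv in B minor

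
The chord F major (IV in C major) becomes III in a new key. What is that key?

D minor

The numeral III denotes a major triad on scale degree 3. With F on degree 3, the tonic of the new key is D.
Degree 3 carries a major triad in natural-minor keys, so the destination is D minor.
Check: the diatonic triads of D minor (natural minor) are Dm (i), Edim (ii°), F (III), Gm (iv), Am (v), Bb (VI), C (VII) — F major is indeed III.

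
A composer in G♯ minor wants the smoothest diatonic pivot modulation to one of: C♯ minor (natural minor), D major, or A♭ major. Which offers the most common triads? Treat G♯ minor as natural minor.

C♯ minor

Triads of G♯ minor (natural minor): G♯m (i), A♯dim (ii°), B (III), C♯m (iv), D♯m (v), E (VI), F♯ (VII).
C♯ minor (natural minor) shares 4: G♯m, B, C♯m, E.
D major shares 0: none.
A♭ major shares 0: none.
The most common triads (4) are shared with C♯ minor.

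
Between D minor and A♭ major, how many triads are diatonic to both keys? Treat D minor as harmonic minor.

0

Diatonic triads of D minor (harmonic minor): Dm (i), Edim (ii°), Faug (III+), Gm (iv), A (V), B♭ (VI), C♯dim (vii°).
Diatonic triads of A♭ major: A♭ (I), B♭m (ii), Cm (iii), D♭ (IV), E♭ (V), Fm (vi), Gdim (vii°).
No triad has the same root and quality in both keys.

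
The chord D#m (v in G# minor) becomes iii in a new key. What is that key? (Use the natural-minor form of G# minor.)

B major

The numeral iii denotes a minor triad on scale degree 3. With D# on degree 3, the tonic of the new key is B.
Degree 3 carries a minor triad in major keys, so the destination is B major.
Check: the diatonic triads of B major are B (I), C#m (ii), D#m (iii), E (IV), F# (V), G#m (vi), A#dim (vii°) — D#m is indeed iii.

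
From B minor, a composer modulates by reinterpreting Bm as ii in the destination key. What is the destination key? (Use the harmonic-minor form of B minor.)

The numeral ii denotes a minor triad on scale degree 2. With B on degree 2, the tonic of the new key is A.
Degree 2 carries a minor triad in major keys, so the destination is A major.
Check: the diatonic triads of A major are A (I), Bm (ii), C♯m (iii), D (IV), E (V), F♯m (vi), G♯dim (vii°) — Bm is indeed ii.

A major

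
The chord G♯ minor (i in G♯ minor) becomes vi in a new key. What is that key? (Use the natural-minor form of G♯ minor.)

The numeral vi denotes a minor triad on scale degree 6. With G♯ on degree 6, the tonic of the new key is B.
Degree 6 carries a minor triad in major keys, so the destination is B major.
Check: the diatonic triads of B major are B (I), C♯m (ii), D♯m (iii), E (IV), F♯ (V), G♯m (vi), A♯dim (vii°) — G♯ minor is indeed vi.

B major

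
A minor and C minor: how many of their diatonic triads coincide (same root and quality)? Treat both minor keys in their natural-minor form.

Diatonic triads of A minor (natural minor): Am (i), Bdim (ii°), C (III), Dm (iv), Em (v), F (VI), G (VII).
Diatonic triads of C minor (natural minor): Cm (i), Ddim (ii°), Eb (III), Fm (iv), Gm (v), Ab (VI), Bb (VII).
No triad has the same root and quality in both keys.

0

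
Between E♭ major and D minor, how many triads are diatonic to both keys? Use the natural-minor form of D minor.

Diatonic triads of E♭ major: E♭ (I), Fm (ii), Gm (iii), A♭ (IV), B♭ (V), Cm (vi), Ddim (vii°).
Diatonic triads of D minor (natural minor): Dm (i), Edim (ii°), F (III), Gm (iv), Am (v), B♭ (VI), C (VII).
Matching root and quality in both lists: Gm, B♭.
That gives 2 common triads.

2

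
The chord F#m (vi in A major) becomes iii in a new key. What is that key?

D major

The numeral iii denotes a minor triad on scale degree 3. With F# on degree 3, the tonic of the new key is D.
Degree 3 carries a minor triad in major keys, so the destination is D major.
Check: the diatonic triads of D major are D (I), Em (ii), F#m (iii), G (IV), A (V), Bm (vi), C#dim (vii°) — F#m is indeed iii.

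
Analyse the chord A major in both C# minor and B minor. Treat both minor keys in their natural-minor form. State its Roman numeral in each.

The scale of C# minor (natural minor) is C# D# E F# G# A B; A is degree 6, and the triad built there (A-C#-E) is major, so it is VI.
The scale of B minor (natural minor) is B C# D E F# G A; A is degree 7, and the triad built there (A-C#-E) is major, so it is VII.

VI in C# minor; VII in B minor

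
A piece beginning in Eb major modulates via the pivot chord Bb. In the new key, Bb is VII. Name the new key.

The numeral VII denotes a major triad on scale degree 7. With Bb on degree 7, the tonic of the new key is C.
Degree 7 carries a major triad in natural-minor keys, so the destination is C minor.
Check: the diatonic triads of C minor (natural minor) are Cm (i), Ddim (ii°), Eb (III), Fm (iv), Gm (v), Ab (VI), Bb (VII) — Bb is indeed VII.

C minor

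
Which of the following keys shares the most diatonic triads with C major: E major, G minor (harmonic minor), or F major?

Triads of C major: C (I), Dm (ii), Em (iii), F (IV), G (V), Am (vi), Bdim (vii°).
E major shares 0: none.
G minor (harmonic minor) shares 0: none.
F major shares 4: C, Dm, F, Am.
The most common triads (4) are shared with F major.

F major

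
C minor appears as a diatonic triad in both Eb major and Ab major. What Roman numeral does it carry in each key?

The scale of Eb major is Eb F G Ab Bb C D; C is degree 6, and the triad built there (C-Eb-G) is minor, so it is vi.
The scale of Ab major is Ab Bb C Db Eb F G; C is degree 3, and the triad built there (C-Eb-G) is minor, so it is iii.

vi in Eb major; iii in Ab major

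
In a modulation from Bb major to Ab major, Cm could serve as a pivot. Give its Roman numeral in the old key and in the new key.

ii in Bb major; iii in Ab major

The scale of Bb major is Bb C D Eb F G A; C is degree 2, and the triad built there (C-Eb-G) is minor, so it is ii.
The scale of Ab major is Ab Bb C Db Eb F G; C is degree 3, and the triad built there (C-Eb-G) is minor, so it is iii.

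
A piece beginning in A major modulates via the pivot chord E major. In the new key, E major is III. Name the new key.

C# minor

The numeral III denotes a major triad on scale degree 3. With E on degree 3, the tonic of the new key is C#.
Degree 3 carries a major triad in natural-minor keys, so the destination is C# minor.
Check: the diatonic triads of C# minor (natural minor) are C#m (i), D#dim (ii°), E (III), F#m (iv), G#m (v), A (VI), B (VII) — E major is indeed III.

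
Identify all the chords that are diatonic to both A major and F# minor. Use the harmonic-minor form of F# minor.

Triads in A major: A (I), Bm (ii), C#m (iii), D (IV), E (V), F#m (vi), G#dim (vii°).
Triads in F# minor (harmonic minor): F#m (i), G#dim (ii°), Aaug (III+), Bm (iv), C# (V), D (VI), E#dim (vii°).
Shared triads with their functions: Bm (ii in A major, iv in F# minor); D (IV in A major, VI in F# minor); F#m (vi in A major, i in F# minor); G#dim (vii° in A major, ii° in F# minor).

Bm, D, F#m, G#dim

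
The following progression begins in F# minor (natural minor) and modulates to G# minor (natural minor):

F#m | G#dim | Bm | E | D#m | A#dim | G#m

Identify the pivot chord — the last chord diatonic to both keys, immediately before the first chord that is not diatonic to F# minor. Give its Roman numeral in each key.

Chords diatonic to F# minor: F#m, G#dim, A, Bm, C#m, D, E.
Reading the progression, the first chord not in that set is D#m, so the modulation leaves F# minor there.
The chord immediately before D#m is E, which is diatonic to both keys: VII in F# minor and VI in G# minor.

E — VII in F# minor, VI in G# minor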